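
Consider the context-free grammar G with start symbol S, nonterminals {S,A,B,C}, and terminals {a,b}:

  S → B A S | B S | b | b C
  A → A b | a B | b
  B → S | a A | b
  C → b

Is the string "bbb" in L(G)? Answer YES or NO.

Convert to CNF:
  S -> B S | B X3 | T0 C | b
  A -> A T0 | T1 B | b
  B -> B S | B X2 | T0 C | T1 A | b
  C -> b
  T0 -> b
  T1 -> a
  X2 -> A S
  X3 -> A S

Fill CYK table bottom-up:
  [0..0]={A,B,C,S,T0}  "b"  orig:{A,B,C,S}
  [1..1]={A,B,C,S,T0}  "b"  orig:{A,B,C,S}
  [2..2]={A,B,C,S,T0}  "b"  orig:{A,B,C,S}
  [0..1]={A,B,S,X2,X3}  "bb"  orig:{A,B,S}
  [1..2]={A,B,S,X2,X3}  "bb"  orig:{A,B,S}
  [0..2]={A,B,S,X2,X3}  "bbb"  orig:{A,B,S}

S ∈ T[0,2] ⇒ YES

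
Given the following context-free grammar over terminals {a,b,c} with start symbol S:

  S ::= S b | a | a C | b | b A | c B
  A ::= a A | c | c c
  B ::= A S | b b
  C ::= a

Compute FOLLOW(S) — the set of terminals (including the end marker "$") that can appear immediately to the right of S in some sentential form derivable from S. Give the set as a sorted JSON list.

FIRST iteration:
[1]
  A via A→a A: +{a}
  A via A→c: +{c}
  B via B→A S: +{a,c}
  B via B→b b: +{b}
  C via C→a: +{a}
  S via S→a: +{a}
  S via S→b: +{b}
  S via S→c B: +{c}
  FIRST(S)={a,b,c}  FIRST(A)={a,c}  FIRST(B)={a,b,c}  FIRST(C)={a}
[2] done
  FIRST(S)={a,b,c}  FIRST(A)={a,c}  FIRST(B)={a,b,c}  FIRST(C)={a}

FOLLOW iteration:
seed FOLLOW(S) with $
pass 1:
  B→A S: FOLLOW(A) ⊇ FIRST(S) = {a,b,c}; new: +{a,b,c}
  S→S b: FOLLOW(S) ⊇ FIRST(b) = {b}; new: +{b}
  S→a C: FOLLOW(C) ⊇ FOLLOW(S) ⊇ {$,b}; new: +{$,b}
  S→b A: FOLLOW(A) ⊇ FOLLOW(S) ⊇ {$,b}; new: +{$}
  S→c B: FOLLOW(B) ⊇ FOLLOW(S) ⊇ {$,b}; new: +{$,b}
  S: {$,b}  A: {$,a,b,c}  B: {$,b}  C: {$,b}
pass 2: — fixpoint
  S: {$,b}  A: {$,a,b,c}  B: {$,b}  C: {$,b}

FOLLOW(S) = ["$", "b"]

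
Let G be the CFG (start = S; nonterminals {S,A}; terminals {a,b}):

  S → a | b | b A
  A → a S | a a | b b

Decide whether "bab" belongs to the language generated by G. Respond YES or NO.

Convert to CNF:
  S -> T1 A | a | b
  A -> T0 S | T0 T0 | T1 T1
  T0 -> a
  T1 -> b

CYK fill:
  [0..0]={S,T1}  "b"  orig:{S}
  [1..1]={S,T0}  "a"  orig:{S}
  [2..2]={S,T1}  "b"  orig:{S}
  [0..1]=∅  "ba"
  [1..2]={A}  "ab"
  [0..2]={S}  "bab"

S ∈ T[0,2] ⇒ YES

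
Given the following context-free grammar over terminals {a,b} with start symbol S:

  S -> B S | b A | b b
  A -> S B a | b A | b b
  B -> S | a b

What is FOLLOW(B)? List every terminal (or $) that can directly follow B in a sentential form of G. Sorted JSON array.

FIRST iteration:
[1]
  A via A→b A: +{b}
  B via B→a b: +{a}
  S via S→B S: +{a}
  S via S→b A: +{b}
  FIRST(S)={a,b}  FIRST(A)={b}  FIRST(B)={a}
[2]
  A via A→S B a: +{a}
  B via B→S: +{b}
  FIRST(S)={a,b}  FIRST(A)={a,b}  FIRST(B)={a,b}
[3] — fixpoint
  FIRST(S)={a,b}  FIRST(A)={a,b}  FIRST(B)={a,b}

FOLLOW sets:
FOLLOW(S) := {$}
iter 1:
  A→S B a: FOLLOW(S) ⊇ FIRST(B) = {a,b}; new: +{a,b}
  A→S B a: FOLLOW(B) ⊇ FIRST(a) = {a}; new: +{a}
  S→B S: FOLLOW(B) ⊇ FIRST(S) = {a,b}; new: +{b}
  S→b A: FOLLOW(A) ⊇ FOLLOW(S) ⊇ {$,a,b}; new: +{$,a,b}
  S: {$,a,b}  A: {$,a,b}  B: {a,b}
iter 2: done
  S: {$,a,b}  A: {$,a,b}  B: {a,b}

FOLLOW(B) = ["a", "b"]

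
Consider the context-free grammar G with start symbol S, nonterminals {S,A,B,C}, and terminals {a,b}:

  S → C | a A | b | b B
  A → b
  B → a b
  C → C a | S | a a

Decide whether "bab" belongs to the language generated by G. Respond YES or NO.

CNF form of G:
  S -> C T0 | T0 A | T0 T0 | T1 B | b
  A -> b
  B -> T0 T1
  C -> C T0 | T0 A | T0 T0 | T1 B | b
  T0 -> a
  T1 -> b

CYK fill:
  [0..0]={A,C,S,T1}  "b"  orig:{A,C,S}
  [1..1]={T0}  "a"  orig:{}
  [2..2]={A,C,S,T1}  "b"  orig:{A,C,S}
  [0..1]={C,S}  "ba"
  [1..2]={B,C,S}  "ab"
  [0..2]={C,S}  "bab"

S ∈ T[0,2] ⇒ YES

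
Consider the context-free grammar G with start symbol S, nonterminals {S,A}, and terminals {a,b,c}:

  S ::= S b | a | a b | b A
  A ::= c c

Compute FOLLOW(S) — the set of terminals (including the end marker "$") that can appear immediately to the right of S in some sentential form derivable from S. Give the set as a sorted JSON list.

Compute FIRST by fixpoint:
[1]
  A via A→c c: +{c}
  S via S→a: +{a}
  S via S→b A: +{b}
  FIRST(S)={a,b}  FIRST(A)={c}
[2] done
  FIRST(S)={a,b}  FIRST(A)={c}

FOLLOW sets:
initialize: $ ∈ FOLLOW(S)
iter 1:
  S→S b: FOLLOW(S) ⊇ FIRST(b) = {b}; new: +{b}
  S→b A: FOLLOW(A) ⊇ FOLLOW(S) ⊇ {$,b}; new: +{$,b}
  FOLLOW[S]={$,b}  FOLLOW[A]={$,b}
iter 2: (stable)
  FOLLOW[S]={$,b}  FOLLOW[A]={$,b}

FOLLOW(S) = ["$", "b"]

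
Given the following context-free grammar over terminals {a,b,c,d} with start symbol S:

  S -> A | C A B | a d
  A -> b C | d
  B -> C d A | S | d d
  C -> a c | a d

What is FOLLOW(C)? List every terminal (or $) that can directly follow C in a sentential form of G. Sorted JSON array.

FIRST iteration:
round 1:
  A via A→b C: +{b}
  A via A→d: +{d}
  B via B→d d: +{d}
  C via C→a c: +{a}
  S via S→A: +{b,d}
  S via S→C A B: +{a}
  S: {a,b,d}  A: {b,d}  B: {d}  C: {a}
round 2:
  B via B→C d A: +{a}
  B via B→S: +{b}
  S: {a,b,d}  A: {b,d}  B: {a,b,d}  C: {a}
round 3: (stable)
  S: {a,b,d}  A: {b,d}  B: {a,b,d}  C: {a}

FOLLOW sets:
initialize: $ ∈ FOLLOW(S)
[1]
  B→C d A: FOLLOW(C) ⊇ FIRST(d) = {d}; new: +{d}
  S→A: FOLLOW(A) ⊇ FOLLOW(S) ⊇ {$}; new: +{$}
  S→C A B: FOLLOW(C) ⊇ FIRST(A) = {b,d}; new: +{b}
  S→C A B: FOLLOW(A) ⊇ FIRST(B) = {a,b,d}; new: +{a,b,d}
  S→C A B: FOLLOW(B) ⊇ FOLLOW(S) ⊇ {$}; new: +{$}
  FOLLOW[S]={$}  FOLLOW[A]={$,a,b,d}  FOLLOW[B]={$}  FOLLOW[C]={b,d}
[2]
  A→b C: FOLLOW(C) ⊇ FOLLOW(A) ⊇ {$,a,b,d}; new: +{$,a}
  FOLLOW[S]={$}  FOLLOW[A]={$,a,b,d}  FOLLOW[B]={$}  FOLLOW[C]={$,a,b,d}
[3] done
  FOLLOW[S]={$}  FOLLOW[A]={$,a,b,d}  FOLLOW[B]={$}  FOLLOW[C]={$,a,b,d}

FOLLOW(C) = ["$", "a", "b", "d"]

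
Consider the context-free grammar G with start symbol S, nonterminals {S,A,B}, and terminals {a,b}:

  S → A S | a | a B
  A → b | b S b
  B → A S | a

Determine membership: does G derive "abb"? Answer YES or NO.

CNF form of G:
  S -> A S | T1 B | a
  A -> T0 X2 | b
  B -> A S | a
  T0 -> b
  T1 -> a
  X2 -> S T0

CYK table (by increasing span):
  T[0,0] 'a' = {B,S,T1}  orig:{B,S}
  T[1,1] 'b' = {A,T0}  orig:{A}
  T[2,2] 'b' = {A,T0}  orig:{A}
  T[0,1] 'ab' = {X2}  orig:{}
  T[1,2] 'bb' = ∅
  T[0,2] 'abb' = ∅

S ∉ T[0,2] ⇒ NO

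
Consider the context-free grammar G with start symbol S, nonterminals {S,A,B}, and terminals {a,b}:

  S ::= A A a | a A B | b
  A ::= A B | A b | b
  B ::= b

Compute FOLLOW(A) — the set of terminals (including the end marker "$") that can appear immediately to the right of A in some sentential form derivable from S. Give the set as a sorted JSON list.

Compute FIRST by fixpoint:
round 1:
  A via A→b: +{b}
  B via B→b: +{b}
  S via S→A A a: +{b}
  S via S→a A B: +{a}
  FIRST(S)={a,b}  FIRST(A)={b}  FIRST(B)={b}
round 2: done
  FIRST(S)={a,b}  FIRST(A)={b}  FIRST(B)={b}

FOLLOW iteration:
seed FOLLOW(S) with $
[1]
  A→A B: FOLLOW(A) ⊇ FIRST(B) = {b}; new: +{b}
  A→A B: FOLLOW(B) ⊇ FOLLOW(A) ⊇ {b}; new: +{b}
  S→A A a: FOLLOW(A) ⊇ FIRST(a) = {a}; new: +{a}
  S→a A B: FOLLOW(B) ⊇ FOLLOW(S) ⊇ {$}; new: +{$}
  S: {$}  A: {a,b}  B: {$,b}
[2]
  A→A B: FOLLOW(B) ⊇ FOLLOW(A) ⊇ {a,b}; new: +{a}
  S: {$}  A: {a,b}  B: {$,a,b}
[3] (no change)
  S: {$}  A: {a,b}  B: {$,a,b}

FOLLOW(A) = ["a", "b"]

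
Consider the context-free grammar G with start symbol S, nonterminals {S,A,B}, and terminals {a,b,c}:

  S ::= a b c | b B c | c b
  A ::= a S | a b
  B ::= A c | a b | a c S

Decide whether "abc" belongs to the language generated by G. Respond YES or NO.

Convert to CNF:
  S -> T0 X4 | T1 X5 | T2 T1
  A -> T0 S | T0 T1
  B -> A T2 | T0 T1 | T0 X3
  T0 -> a
  T1 -> b
  T2 -> c
  X3 -> T2 S
  X4 -> T1 T2
  X5 -> B T2

CYK fill:
  cell(0,0) a: {T0}  orig:{}
  cell(1,1) b: {T1}  orig:{}
  cell(2,2) c: {T2}  orig:{}
  cell(0,1) ab: {A,B}
  cell(1,2) bc: {X4}  orig:{}
  cell(0,2) abc: {B,S,X5}  orig:{B,S}

S ∈ T[0,2] ⇒ YES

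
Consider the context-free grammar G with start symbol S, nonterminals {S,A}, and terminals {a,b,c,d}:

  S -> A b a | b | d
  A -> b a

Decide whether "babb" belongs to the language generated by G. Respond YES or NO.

Convert to CNF:
  S -> A X2 | b | d
  A -> T0 T1
  T0 -> b
  T1 -> a
  X2 -> T0 T1

CYK table (by increasing span):
  T[0,0] 'b' = {S,T0}  orig:{S}
  T[1,1] 'a' = {T1}  orig:{}
  T[2,2] 'b' = {S,T0}  orig:{S}
  T[3,3] 'b' = {S,T0}  orig:{S}
  T[0,1] 'ba' = {A,X2}  orig:{A}
  T[1,2] 'ab' = ∅
  T[2,3] 'bb' = ∅
  T[0,2] 'bab' = ∅
  T[1,3] 'abb' = ∅
  T[0,3] 'babb' = ∅

S ∉ T[0,3] ⇒ NO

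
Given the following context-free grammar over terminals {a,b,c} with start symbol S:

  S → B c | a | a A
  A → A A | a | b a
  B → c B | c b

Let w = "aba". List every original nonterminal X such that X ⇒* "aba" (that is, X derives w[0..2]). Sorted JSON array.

Convert to CNF:
  S -> B T2 | T1 A | a
  A -> A A | T0 T1 | a
  B -> T2 B | T2 T0
  T0 -> b
  T1 -> a
  T2 -> c

Fill CYK table bottom-up — only the sub-triangle for w[0..2]:
  [0..0]={A,S,T1}  "a"  orig:{A,S}
  [1..1]={T0}  "b"  orig:{}
  [2..2]={A,S,T1}  "a"  orig:{A,S}
  [0..1]=∅  "ab"
  [1..2]={A}  "ba"
  [0..2]={A,S}  "aba"

Original NTs in T[0,2] deriving "aba": ["A", "S"]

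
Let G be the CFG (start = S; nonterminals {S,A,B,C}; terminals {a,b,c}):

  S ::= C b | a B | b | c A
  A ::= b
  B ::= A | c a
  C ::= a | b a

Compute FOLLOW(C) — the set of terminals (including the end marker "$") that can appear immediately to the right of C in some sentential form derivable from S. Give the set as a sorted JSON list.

FIRST iteration:
round 1:
  A via A→b: +{b}
  B via B→A: +{b}
  B via B→c a: +{c}
  C via C→a: +{a}
  C via C→b a: +{b}
  S via S→C b: +{a,b}
  S via S→c A: +{c}
  FIRST(S)={a,b,c}  FIRST(A)={b}  FIRST(B)={b,c}  FIRST(C)={a,b}
round 2: — fixpoint
  FIRST(S)={a,b,c}  FIRST(A)={b}  FIRST(B)={b,c}  FIRST(C)={a,b}

Compute FOLLOW by fixpoint:
initialize: $ ∈ FOLLOW(S)
iter 1:
  S→C b: FOLLOW(C) ⊇ FIRST(b) = {b}; new: +{b}
  S→a B: FOLLOW(B) ⊇ FOLLOW(S) ⊇ {$}; new: +{$}
  S→c A: FOLLOW(A) ⊇ FOLLOW(S) ⊇ {$}; new: +{$}
  FOLLOW[S]={$}  FOLLOW[A]={$}  FOLLOW[B]={$}  FOLLOW[C]={b}
iter 2: (no change)
  FOLLOW[S]={$}  FOLLOW[A]={$}  FOLLOW[B]={$}  FOLLOW[C]={b}

FOLLOW(C) = ["b"]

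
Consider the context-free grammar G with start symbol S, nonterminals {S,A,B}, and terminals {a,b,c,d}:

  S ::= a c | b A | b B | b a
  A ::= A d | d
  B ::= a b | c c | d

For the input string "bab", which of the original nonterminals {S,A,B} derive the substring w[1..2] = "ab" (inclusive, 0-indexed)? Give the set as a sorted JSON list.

CNF form of G:
  S -> T1 T3 | T2 A | T2 B | T2 T1
  A -> A T0 | d
  B -> T1 T2 | T3 T3 | d
  T0 -> d
  T1 -> a
  T2 -> b
  T3 -> c

CYK table (by increasing span), restricted to cells inside w[1..2]:
  cell(1,1) a: {T1}  orig:{}
  cell(2,2) b: {T2}  orig:{}
  cell(1,2) ab: {B}

Original NTs in T[1,2] deriving "ab": ["B"]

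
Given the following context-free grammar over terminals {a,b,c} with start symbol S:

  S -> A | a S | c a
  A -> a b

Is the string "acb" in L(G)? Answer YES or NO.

CNF form of G:
  S -> T0 S | T0 T1 | T2 T0
  A -> T0 T1
  T0 -> a
  T1 -> b
  T2 -> c

CYK table (by increasing span):
  T[0,0] 'a' = {T0}  orig:{}
  T[1,1] 'c' = {T2}  orig:{}
  T[2,2] 'b' = {T1}  orig:{}
  T[0,1] 'ac' = ∅
  T[1,2] 'cb' = ∅
  T[0,2] 'acb' = ∅

S ∉ T[0,2] ⇒ NO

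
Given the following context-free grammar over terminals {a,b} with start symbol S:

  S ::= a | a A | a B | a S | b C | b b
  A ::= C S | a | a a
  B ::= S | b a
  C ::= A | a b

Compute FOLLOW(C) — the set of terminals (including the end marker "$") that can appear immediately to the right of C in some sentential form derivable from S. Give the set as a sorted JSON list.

Compute FIRST by fixpoint:
round 1:
  A via A→a: +{a}
  B via B→b a: +{b}
  C via C→A: +{a}
  S via S→a: +{a}
  S via S→b C: +{b}
  FIRST[S]={a,b}  FIRST[A]={a}  FIRST[B]={b}  FIRST[C]={a}
round 2:
  B via B→S: +{a}
  FIRST[S]={a,b}  FIRST[A]={a}  FIRST[B]={a,b}  FIRST[C]={a}
round 3: (no change)
  FIRST[S]={a,b}  FIRST[A]={a}  FIRST[B]={a,b}  FIRST[C]={a}

FOLLOW sets:
FOLLOW(S) := {$}
[1]
  A→C S: FOLLOW(C) ⊇ FIRST(S) = {a,b}; new: +{a,b}
  C→A: FOLLOW(A) ⊇ FOLLOW(C) ⊇ {a,b}; new: +{a,b}
  S→a A: FOLLOW(A) ⊇ FOLLOW(S) ⊇ {$}; new: +{$}
  S→a B: FOLLOW(B) ⊇ FOLLOW(S) ⊇ {$}; new: +{$}
  S→b C: FOLLOW(C) ⊇ FOLLOW(S) ⊇ {$}; new: +{$}
  FOLLOW(S)={$}  FOLLOW(A)={$,a,b}  FOLLOW(B)={$}  FOLLOW(C)={$,a,b}
[2]
  A→C S: FOLLOW(S) ⊇ FOLLOW(A) ⊇ {$,a,b}; new: +{a,b}
  S→a B: FOLLOW(B) ⊇ FOLLOW(S) ⊇ {$,a,b}; new: +{a,b}
  FOLLOW(S)={$,a,b}  FOLLOW(A)={$,a,b}  FOLLOW(B)={$,a,b}  FOLLOW(C)={$,a,b}
[3] — fixpoint
  FOLLOW(S)={$,a,b}  FOLLOW(A)={$,a,b}  FOLLOW(B)={$,a,b}  FOLLOW(C)={$,a,b}

FOLLOW(C) = ["$", "a", "b"]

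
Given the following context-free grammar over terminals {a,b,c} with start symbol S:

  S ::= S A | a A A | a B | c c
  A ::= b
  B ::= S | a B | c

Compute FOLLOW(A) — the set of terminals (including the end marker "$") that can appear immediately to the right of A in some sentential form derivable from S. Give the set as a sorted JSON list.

FIRST sets, iterate to fixpoint:
iter 1:
  A via A→b: +{b}
  B via B→a B: +{a}
  B via B→c: +{c}
  S via S→a A A: +{a}
  S via S→c c: +{c}
  FIRST[S]={a,c}  FIRST[A]={b}  FIRST[B]={a,c}
iter 2: (no change)
  FIRST[S]={a,c}  FIRST[A]={b}  FIRST[B]={a,c}

FOLLOW iteration:
seed FOLLOW(S) with $
pass 1:
  S→S A: FOLLOW(S) ⊇ FIRST(A) = {b}; new: +{b}
  S→S A: FOLLOW(A) ⊇ FOLLOW(S) ⊇ {$,b}; new: +{$,b}
  S→a B: FOLLOW(B) ⊇ FOLLOW(S) ⊇ {$,b}; new: +{$,b}
  FOLLOW(S)={$,b}  FOLLOW(A)={$,b}  FOLLOW(B)={$,b}
pass 2: — fixpoint
  FOLLOW(S)={$,b}  FOLLOW(A)={$,b}  FOLLOW(B)={$,b}

FOLLOW(A) = ["$", "b"]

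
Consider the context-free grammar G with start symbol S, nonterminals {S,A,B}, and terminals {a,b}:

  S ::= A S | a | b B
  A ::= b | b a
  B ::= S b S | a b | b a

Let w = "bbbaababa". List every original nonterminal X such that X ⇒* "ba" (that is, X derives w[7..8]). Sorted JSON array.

CNF form of G:
  S -> A S | T0 B | a
  A -> T0 T1 | b
  B -> S X2 | T0 T1 | T1 T0
  T0 -> b
  T1 -> a
  X2 -> T0 S

CYK fill (cells [i..j] with 7 ≤ i ≤ j ≤ 8 only):
  T[7,7] 'b' = {A,T0}  orig:{A}
  T[8,8] 'a' = {S,T1}  orig:{S}
  T[7,8] 'ba' = {A,B,S,X2}  orig:{A,B,S}

Original NTs in T[7,8] deriving "ba": ["A", "B", "S"]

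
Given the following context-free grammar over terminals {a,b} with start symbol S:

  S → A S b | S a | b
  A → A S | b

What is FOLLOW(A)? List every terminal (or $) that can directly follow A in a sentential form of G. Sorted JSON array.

FIRST iteration:
iter 1:
  A via A→b: +{b}
  S via S→A S b: +{b}
  FIRST[S]={b}  FIRST[A]={b}
iter 2: done
  FIRST[S]={b}  FIRST[A]={b}

Compute FOLLOW by fixpoint:
FOLLOW(S) := {$}
pass 1:
  A→A S: FOLLOW(A) ⊇ FIRST(S) = {b}; new: +{b}
  A→A S: FOLLOW(S) ⊇ FOLLOW(A) ⊇ {b}; new: +{b}
  S→S a: FOLLOW(S) ⊇ FIRST(a) = {a}; new: +{a}
  S: {$,a,b}  A: {b}
pass 2: (stable)
  S: {$,a,b}  A: {b}

FOLLOW(A) = ["b"]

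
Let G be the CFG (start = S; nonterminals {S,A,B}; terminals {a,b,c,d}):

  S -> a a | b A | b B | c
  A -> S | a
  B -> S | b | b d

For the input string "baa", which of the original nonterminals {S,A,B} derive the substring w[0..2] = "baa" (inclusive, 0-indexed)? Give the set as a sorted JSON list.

Convert to CNF:
  S -> T0 T0 | T1 A | T1 B | c
  A -> T0 T0 | T1 A | T1 B | a | c
  B -> T0 T0 | T1 A | T1 B | T1 T2 | b | c
  T0 -> a
  T1 -> b
  T2 -> d

Fill CYK table bottom-up — only the sub-triangle for w[0..2]:
  T[0,0] 'b' = {B,T1}  orig:{B}
  T[1,1] 'a' = {A,T0}  orig:{A}
  T[2,2] 'a' = {A,T0}  orig:{A}
  T[0,1] 'ba' = {A,B,S}
  T[1,2] 'aa' = {A,B,S}
  T[0,2] 'baa' = {A,B,S}

Original NTs in T[0,2] deriving "baa": ["A", "B", "S"]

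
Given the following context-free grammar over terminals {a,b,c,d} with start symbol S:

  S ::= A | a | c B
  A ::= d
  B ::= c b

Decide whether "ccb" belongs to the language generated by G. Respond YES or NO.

Convert to CNF:
  S -> T0 B | a | d
  A -> d
  B -> T0 T1
  T0 -> c
  T1 -> b

CYK fill:
  cell(0,0) c: {T0}  orig:{}
  cell(1,1) c: {T0}  orig:{}
  cell(2,2) b: {T1}  orig:{}
  cell(0,1) cc: ∅
  cell(1,2) cb: {B}
  cell(0,2) ccb: {S}

S ∈ T[0,2] ⇒ YES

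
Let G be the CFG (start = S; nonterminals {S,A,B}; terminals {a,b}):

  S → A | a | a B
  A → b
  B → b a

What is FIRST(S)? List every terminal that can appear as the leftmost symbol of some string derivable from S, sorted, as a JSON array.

FIRST sets, iterate to fixpoint:
pass 1:
  A via A→b: +{b}
  B via B→b a: +{b}
  S via S→A: +{b}
  S via S→a: +{a}
  S: {a,b}  A: {b}  B: {b}
pass 2: — fixpoint
  S: {a,b}  A: {b}  B: {b}

FIRST(S) = ["a", "b"]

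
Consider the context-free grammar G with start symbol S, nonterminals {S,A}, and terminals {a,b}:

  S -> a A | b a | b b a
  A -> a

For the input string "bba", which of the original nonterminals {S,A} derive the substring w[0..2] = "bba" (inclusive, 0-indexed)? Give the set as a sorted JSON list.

CNF form of G:
  S -> T0 A | T1 T0 | T1 X2
  A -> a
  T0 -> a
  T1 -> b
  X2 -> T1 T0

CYK table (by increasing span) (cells [i..j] with 0 ≤ i ≤ j ≤ 2 only):
  cell(0,0) b: {T1}  orig:{}
  cell(1,1) b: {T1}  orig:{}
  cell(2,2) a: {A,T0}  orig:{A}
  cell(0,1) bb: ∅
  cell(1,2) ba: {S,X2}  orig:{S}
  cell(0,2) bba: {S}

Original NTs in T[0,2] deriving "bba": ["S"]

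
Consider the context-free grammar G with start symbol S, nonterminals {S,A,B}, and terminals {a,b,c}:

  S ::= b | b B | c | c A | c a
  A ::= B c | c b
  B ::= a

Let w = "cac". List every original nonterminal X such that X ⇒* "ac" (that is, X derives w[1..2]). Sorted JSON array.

Convert to CNF:
  S -> T0 A | T0 T2 | T1 B | b | c
  A -> B T0 | T0 T1
  B -> a
  T0 -> c
  T1 -> b
  T2 -> a

CYK table (by increasing span) — only the sub-triangle for w[1..2]:
  T[1,1] 'a' = {B,T2}  orig:{B}
  T[2,2] 'c' = {S,T0}  orig:{S}
  T[1,2] 'ac' = {A}

Original NTs in T[1,2] deriving "ac": ["A"]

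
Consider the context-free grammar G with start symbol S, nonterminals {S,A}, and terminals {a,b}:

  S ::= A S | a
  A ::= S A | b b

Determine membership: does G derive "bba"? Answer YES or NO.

Convert to CNF:
  S -> A S | a
  A -> S A | T0 T0
  T0 -> b

Fill CYK table bottom-up:
  cell(0,0) b: {T0}  orig:{}
  cell(1,1) b: {T0}  orig:{}
  cell(2,2) a: {S}
  cell(0,1) bb: {A}
  cell(1,2) ba: ∅
  cell(0,2) bba: {S}

S ∈ T[0,2] ⇒ YES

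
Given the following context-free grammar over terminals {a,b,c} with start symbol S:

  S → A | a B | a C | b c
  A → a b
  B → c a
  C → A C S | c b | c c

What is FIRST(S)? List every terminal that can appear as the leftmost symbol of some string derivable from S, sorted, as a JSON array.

Compute FIRST by fixpoint:
pass 1:
  A via A→a b: +{a}
  B via B→c a: +{c}
  C via C→A C S: +{a}
  C via C→c b: +{c}
  S via S→A: +{a}
  S via S→b c: +{b}
  FIRST[S]={a,b}  FIRST[A]={a}  FIRST[B]={c}  FIRST[C]={a,c}
pass 2: — fixpoint
  FIRST[S]={a,b}  FIRST[A]={a}  FIRST[B]={c}  FIRST[C]={a,c}

FIRST(S) = ["a", "b"]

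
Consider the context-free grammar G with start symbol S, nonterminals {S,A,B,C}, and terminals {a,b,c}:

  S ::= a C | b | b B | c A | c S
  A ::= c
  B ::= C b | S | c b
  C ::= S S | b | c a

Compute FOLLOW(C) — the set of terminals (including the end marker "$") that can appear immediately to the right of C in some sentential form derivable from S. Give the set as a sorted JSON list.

FIRST sets, iterate to fixpoint:
iter 1:
  A via A→c: +{c}
  B via B→c b: +{c}
  C via C→b: +{b}
  C via C→c a: +{c}
  S via S→a C: +{a}
  S via S→b: +{b}
  S via S→c A: +{c}
  FIRST(S)={a,b,c}  FIRST(A)={c}  FIRST(B)={c}  FIRST(C)={b,c}
iter 2:
  B via B→C b: +{b}
  B via B→S: +{a}
  C via C→S S: +{a}
  FIRST(S)={a,b,c}  FIRST(A)={c}  FIRST(B)={a,b,c}  FIRST(C)={a,b,c}
iter 3: — fixpoint
  FIRST(S)={a,b,c}  FIRST(A)={c}  FIRST(B)={a,b,c}  FIRST(C)={a,b,c}

Compute FOLLOW by fixpoint:
initialize: $ ∈ FOLLOW(S)
round 1:
  B→C b: FOLLOW(C) ⊇ FIRST(b) = {b}; new: +{b}
  C→S S: FOLLOW(S) ⊇ FIRST(S) = {a,b,c}; new: +{a,b,c}
  S→a C: FOLLOW(C) ⊇ FOLLOW(S) ⊇ {$,a,b,c}; new: +{$,a,c}
  S→b B: FOLLOW(B) ⊇ FOLLOW(S) ⊇ {$,a,b,c}; new: +{$,a,b,c}
  S→c A: FOLLOW(A) ⊇ FOLLOW(S) ⊇ {$,a,b,c}; new: +{$,a,b,c}
  S: {$,a,b,c}  A: {$,a,b,c}  B: {$,a,b,c}  C: {$,a,b,c}
round 2: — fixpoint
  S: {$,a,b,c}  A: {$,a,b,c}  B: {$,a,b,c}  C: {$,a,b,c}

FOLLOW(C) = ["$", "a", "b", "c"]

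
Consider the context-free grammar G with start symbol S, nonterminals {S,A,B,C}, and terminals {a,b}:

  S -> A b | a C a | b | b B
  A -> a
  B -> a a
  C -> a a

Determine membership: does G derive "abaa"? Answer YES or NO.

CNF form of G:
  S -> A T1 | T0 X2 | T1 B | b
  A -> a
  B -> T0 T0
  C -> T0 T0
  T0 -> a
  T1 -> b
  X2 -> C T0

Fill CYK table bottom-up:
  T[0,0] 'a' = {A,T0}  orig:{A}
  T[1,1] 'b' = {S,T1}  orig:{S}
  T[2,2] 'a' = {A,T0}  orig:{A}
  T[3,3] 'a' = {A,T0}  orig:{A}
  T[0,1] 'ab' = {S}
  T[1,2] 'ba' = ∅
  T[2,3] 'aa' = {B,C}
  T[0,2] 'aba' = ∅
  T[1,3] 'baa' = {S}
  T[0,3] 'abaa' = ∅

S ∉ T[0,3] ⇒ NO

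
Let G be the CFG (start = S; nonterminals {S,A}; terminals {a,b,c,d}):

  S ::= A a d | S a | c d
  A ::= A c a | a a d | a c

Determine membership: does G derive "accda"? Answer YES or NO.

CNF form of G:
  S -> A X5 | S T1 | T0 T2
  A -> A X3 | T1 T0 | T1 X4
  T0 -> c
  T1 -> a
  T2 -> d
  X3 -> T0 T1
  X4 -> T1 T2
  X5 -> T1 T2

CYK fill:
  T[0,0] 'a' = {T1}  orig:{}
  T[1,1] 'c' = {T0}  orig:{}
  T[2,2] 'c' = {T0}  orig:{}
  T[3,3] 'd' = {T2}  orig:{}
  T[4,4] 'a' = {T1}  orig:{}
  T[0,1] 'ac' = {A}
  T[1,2] 'cc' = ∅
  T[2,3] 'cd' = {S}
  T[3,4] 'da' = ∅
  T[0,2] 'acc' = ∅
  T[1,3] 'ccd' = ∅
  T[2,4] 'cda' = {S}
  T[0,3] 'accd' = ∅
  T[1,4] 'ccda' = ∅
  T[0,4] 'accda' = ∅

S ∉ T[0,4] ⇒ NO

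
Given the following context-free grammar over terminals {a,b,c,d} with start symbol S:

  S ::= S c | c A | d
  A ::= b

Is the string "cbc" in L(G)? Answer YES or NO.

Convert to CNF:
  S -> S T0 | T0 A | d
  A -> b
  T0 -> c

Fill CYK table bottom-up:
  cell(0,0) c: {T0}  orig:{}
  cell(1,1) b: {A}
  cell(2,2) c: {T0}  orig:{}
  cell(0,1) cb: {S}
  cell(1,2) bc: ∅
  cell(0,2) cbc: {S}

S ∈ T[0,2] ⇒ YES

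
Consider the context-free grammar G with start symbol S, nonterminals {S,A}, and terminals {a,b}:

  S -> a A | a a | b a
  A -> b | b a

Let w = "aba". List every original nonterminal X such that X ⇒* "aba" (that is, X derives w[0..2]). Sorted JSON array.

Convert to CNF:
  S -> T0 T1 | T1 A | T1 T1
  A -> T0 T1 | b
  T0 -> b
  T1 -> a

Fill CYK table bottom-up (cells [i..j] with 0 ≤ i ≤ j ≤ 2 only):
  cell(0,0) a: {T1}  orig:{}
  cell(1,1) b: {A,T0}  orig:{A}
  cell(2,2) a: {T1}  orig:{}
  cell(0,1) ab: {S}
  cell(1,2) ba: {A,S}
  cell(0,2) aba: {S}

Original NTs in T[0,2] deriving "aba": ["S"]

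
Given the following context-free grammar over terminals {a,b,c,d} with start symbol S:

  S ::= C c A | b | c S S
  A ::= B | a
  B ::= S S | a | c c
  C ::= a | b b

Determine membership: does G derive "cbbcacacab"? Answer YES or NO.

Convert to CNF:
  S -> C X2 | T0 X3 | b
  A -> S S | T0 T0 | a
  B -> S S | T0 T0 | a
  C -> T1 T1 | a
  T0 -> c
  T1 -> b
  X2 -> T0 A
  X3 -> S S

Fill CYK table bottom-up:
  cell(0,0) c: {T0}  orig:{}
  cell(1,1) b: {S,T1}  orig:{S}
  cell(2,2) b: {S,T1}  orig:{S}
  cell(3,3) c: {T0}  orig:{}
  cell(4,4) a: {A,B,C}
  cell(5,5) c: {T0}  orig:{}
  cell(6,6) a: {A,B,C}
  cell(7,7) c: {T0}  orig:{}
  cell(8,8) a: {A,B,C}
  cell(9,9) b: {S,T1}  orig:{S}
  cell(0,1) cb: ∅
  cell(1,2) bb: {A,B,C,X3}  orig:{A,B,C}
  cell(2,3) bc: ∅
  cell(3,4) ca: {X2}  orig:{}
  cell(4,5) ac: ∅
  cell(5,6) ca: {X2}  orig:{}
  cell(6,7) ac: ∅
  cell(7,8) ca: {X2}  orig:{}
  cell(8,9) ab: ∅
  cell(0,2) cbb: {S,X2}  orig:{S}
  cell(1,3) bbc: ∅
  cell(2,4) bca: ∅
  cell(3,5) cac: ∅
  cell(4,6) aca: {S}
  cell(5,7) cac: ∅
  cell(6,8) aca: {S}
  cell(7,9) cab: ∅
  cell(0,3) cbbc: ∅
  cell(1,4) bbca: {S}
  cell(2,5) bcac: ∅
  cell(3,6) caca: ∅
  cell(4,7) acac: ∅
  cell(5,8) caca: ∅
  cell(6,9) acab: {A,B,X3}  orig:{A,B}
  cell(0,4) cbbca: ∅
  cell(1,5) bbcac: ∅
  cell(2,6) bcaca: ∅
  cell(3,7) cacac: ∅
  cell(4,8) acaca: ∅
  cell(5,9) cacab: {S,X2}  orig:{S}
  cell(0,5) cbbcac: ∅
  cell(1,6) bbcaca: ∅
  cell(2,7) bcacac: ∅
  cell(3,8) cacaca: ∅
  cell(4,9) acacab: {S}
  cell(0,6) cbbcaca: ∅
  cell(1,7) bbcacac: ∅
  cell(2,8) bcacaca: ∅
  cell(3,9) cacacab: ∅
  cell(0,7) cbbcacac: ∅
  cell(1,8) bbcacaca: ∅
  cell(2,9) bcacacab: ∅
  cell(0,8) cbbcacaca: ∅
  cell(1,9) bbcacacab: {A,B,X3}  orig:{A,B}
  cell(0,9) cbbcacacab: {S,X2}  orig:{S}

S ∈ T[0,9] ⇒ YES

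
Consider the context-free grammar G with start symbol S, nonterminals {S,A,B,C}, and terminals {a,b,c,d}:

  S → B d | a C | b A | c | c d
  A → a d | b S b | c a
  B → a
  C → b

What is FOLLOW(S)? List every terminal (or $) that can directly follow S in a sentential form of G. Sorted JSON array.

FIRST iteration:
pass 1:
  A via A→a d: +{a}
  A via A→b S b: +{b}
  A via A→c a: +{c}
  B via B→a: +{a}
  C via C→b: +{b}
  S via S→B d: +{a}
  S via S→b A: +{b}
  S via S→c: +{c}
  FIRST(S)={a,b,c}  FIRST(A)={a,b,c}  FIRST(B)={a}  FIRST(C)={b}
pass 2: done
  FIRST(S)={a,b,c}  FIRST(A)={a,b,c}  FIRST(B)={a}  FIRST(C)={b}

Compute FOLLOW by fixpoint:
initialize: $ ∈ FOLLOW(S)
pass 1:
  A→b S b: FOLLOW(S) ⊇ FIRST(b) = {b}; new: +{b}
  S→B d: FOLLOW(B) ⊇ FIRST(d) = {d}; new: +{d}
  S→a C: FOLLOW(C) ⊇ FOLLOW(S) ⊇ {$,b}; new: +{$,b}
  S→b A: FOLLOW(A) ⊇ FOLLOW(S) ⊇ {$,b}; new: +{$,b}
  S: {$,b}  A: {$,b}  B: {d}  C: {$,b}
pass 2: (no change)
  S: {$,b}  A: {$,b}  B: {d}  C: {$,b}

FOLLOW(S) = ["$", "b"]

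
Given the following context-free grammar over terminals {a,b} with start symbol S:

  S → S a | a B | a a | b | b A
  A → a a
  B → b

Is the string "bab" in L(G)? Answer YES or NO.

Convert to CNF:
  S -> S T0 | T0 B | T0 T0 | T1 A | b
  A -> T0 T0
  B -> b
  T0 -> a
  T1 -> b

Fill CYK table bottom-up:
  [0..0]={B,S,T1}  "b"  orig:{B,S}
  [1..1]={T0}  "a"  orig:{}
  [2..2]={B,S,T1}  "b"  orig:{B,S}
  [0..1]={S}  "ba"
  [1..2]={S}  "ab"
  [0..2]=∅  "bab"

S ∉ T[0,2] ⇒ NO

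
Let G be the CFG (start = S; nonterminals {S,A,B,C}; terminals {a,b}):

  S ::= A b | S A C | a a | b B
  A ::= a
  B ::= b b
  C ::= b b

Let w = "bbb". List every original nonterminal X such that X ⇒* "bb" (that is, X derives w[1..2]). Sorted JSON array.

Convert to CNF:
  S -> A T0 | S X2 | T0 B | T1 T1
  A -> a
  B -> T0 T0
  C -> T0 T0
  T0 -> b
  T1 -> a
  X2 -> A C

CYK fill — only the sub-triangle for w[1..2]:
  cell(1,1) b: {T0}  orig:{}
  cell(2,2) b: {T0}  orig:{}
  cell(1,2) bb: {B,C}

Original NTs in T[1,2] deriving "bb": ["B", "C"]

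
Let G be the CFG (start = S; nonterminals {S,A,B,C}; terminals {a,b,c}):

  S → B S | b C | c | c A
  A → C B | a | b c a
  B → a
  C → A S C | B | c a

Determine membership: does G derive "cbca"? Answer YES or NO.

Convert to CNF:
  S -> B S | T0 C | T1 A | c
  A -> C B | T0 X3 | a
  B -> a
  C -> A X4 | T1 T2 | a
  T0 -> b
  T1 -> c
  T2 -> a
  X3 -> T1 T2
  X4 -> S C

Fill CYK table bottom-up:
  T[0,0] 'c' = {S,T1}  orig:{S}
  T[1,1] 'b' = {T0}  orig:{}
  T[2,2] 'c' = {S,T1}  orig:{S}
  T[3,3] 'a' = {A,B,C,T2}  orig:{A,B,C}
  T[0,1] 'cb' = ∅
  T[1,2] 'bc' = ∅
  T[2,3] 'ca' = {C,S,X3,X4}  orig:{C,S}
  T[0,2] 'cbc' = ∅
  T[1,3] 'bca' = {A,S}
  T[0,3] 'cbca' = {S}

S ∈ T[0,3] ⇒ YES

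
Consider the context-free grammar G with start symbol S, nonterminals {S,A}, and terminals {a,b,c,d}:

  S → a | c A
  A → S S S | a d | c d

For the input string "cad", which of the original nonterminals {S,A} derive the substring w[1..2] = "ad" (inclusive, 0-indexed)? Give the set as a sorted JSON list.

Convert to CNF:
  S -> T2 A | a
  A -> S X3 | T0 T1 | T2 T1
  T0 -> a
  T1 -> d
  T2 -> c
  X3 -> S S

CYK fill — only the sub-triangle for w[1..2]:
  [1..1]={S,T0}  "a"  orig:{S}
  [2..2]={T1}  "d"  orig:{}
  [1..2]={A}  "ad"

Original NTs in T[1,2] deriving "ad": ["A"]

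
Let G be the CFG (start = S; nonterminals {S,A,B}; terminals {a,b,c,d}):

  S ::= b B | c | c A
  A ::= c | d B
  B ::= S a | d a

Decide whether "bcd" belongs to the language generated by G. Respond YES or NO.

Convert to CNF:
  S -> T2 B | T3 A | c
  A -> T0 B | c
  B -> S T1 | T0 T1
  T0 -> d
  T1 -> a
  T2 -> b
  T3 -> c

CYK table (by increasing span):
  T[0,0] 'b' = {T2}  orig:{}
  T[1,1] 'c' = {A,S,T3}  orig:{A,S}
  T[2,2] 'd' = {T0}  orig:{}
  T[0,1] 'bc' = ∅
  T[1,2] 'cd' = ∅
  T[0,2] 'bcd' = ∅

S ∉ T[0,2] ⇒ NO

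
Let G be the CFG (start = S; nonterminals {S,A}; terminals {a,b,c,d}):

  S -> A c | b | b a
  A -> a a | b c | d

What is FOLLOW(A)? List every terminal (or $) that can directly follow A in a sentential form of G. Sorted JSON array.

Compute FIRST by fixpoint:
[1]
  A via A→a a: +{a}
  A via A→b c: +{b}
  A via A→d: +{d}
  S via S→A c: +{a,b,d}
  S: {a,b,d}  A: {a,b,d}
[2] done
  S: {a,b,d}  A: {a,b,d}

Compute FOLLOW by fixpoint:
FOLLOW(S) := {$}
iter 1:
  S→A c: FOLLOW(A) ⊇ FIRST(c) = {c}; new: +{c}
  S: {$}  A: {c}
iter 2: — fixpoint
  S: {$}  A: {c}

FOLLOW(A) = ["c"]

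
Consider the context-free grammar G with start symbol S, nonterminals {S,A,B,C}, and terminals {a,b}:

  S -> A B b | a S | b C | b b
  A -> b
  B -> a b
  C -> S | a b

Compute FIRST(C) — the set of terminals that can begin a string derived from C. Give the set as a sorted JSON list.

FIRST sets, iterate to fixpoint:
round 1:
  A via A→b: +{b}
  B via B→a b: +{a}
  C via C→a b: +{a}
  S via S→A B b: +{b}
  S via S→a S: +{a}
  S: {a,b}  A: {b}  B: {a}  C: {a}
round 2:
  C via C→S: +{b}
  S: {a,b}  A: {b}  B: {a}  C: {a,b}
round 3: (no change)
  S: {a,b}  A: {b}  B: {a}  C: {a,b}

FIRST(C) = ["a", "b"]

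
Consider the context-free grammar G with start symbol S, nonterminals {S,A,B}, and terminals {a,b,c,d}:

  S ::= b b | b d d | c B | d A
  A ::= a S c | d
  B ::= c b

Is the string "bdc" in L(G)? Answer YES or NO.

CNF form of G:
  S -> T1 B | T2 T2 | T2 X5 | T3 A
  A -> T0 X4 | d
  B -> T1 T2
  T0 -> a
  T1 -> c
  T2 -> b
  T3 -> d
  X4 -> S T1
  X5 -> T3 T3

CYK fill:
  T[0,0] 'b' = {T2}  orig:{}
  T[1,1] 'd' = {A,T3}  orig:{A}
  T[2,2] 'c' = {T1}  orig:{}
  T[0,1] 'bd' = ∅
  T[1,2] 'dc' = ∅
  T[0,2] 'bdc' = ∅

S ∉ T[0,2] ⇒ NO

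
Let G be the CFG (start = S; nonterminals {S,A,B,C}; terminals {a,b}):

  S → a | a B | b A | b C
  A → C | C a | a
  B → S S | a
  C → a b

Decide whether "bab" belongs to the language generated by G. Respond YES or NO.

Convert to CNF:
  S -> T0 B | T1 A | T1 C | a
  A -> C T0 | T0 T1 | a
  B -> S S | a
  C -> T0 T1
  T0 -> a
  T1 -> b

CYK fill:
  T[0,0] 'b' = {T1}  orig:{}
  T[1,1] 'a' = {A,B,S,T0}  orig:{A,B,S}
  T[2,2] 'b' = {T1}  orig:{}
  T[0,1] 'ba' = {S}
  T[1,2] 'ab' = {A,C}
  T[0,2] 'bab' = {S}

S ∈ T[0,2] ⇒ YES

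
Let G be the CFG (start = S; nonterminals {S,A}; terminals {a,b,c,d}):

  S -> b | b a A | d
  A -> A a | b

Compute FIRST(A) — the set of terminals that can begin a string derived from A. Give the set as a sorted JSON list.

FIRST iteration:
round 1:
  A via A→b: +{b}
  S via S→b: +{b}
  S via S→d: +{d}
  FIRST[S]={b,d}  FIRST[A]={b}
round 2: (stable)
  FIRST[S]={b,d}  FIRST[A]={b}

FIRST(A) = ["b"]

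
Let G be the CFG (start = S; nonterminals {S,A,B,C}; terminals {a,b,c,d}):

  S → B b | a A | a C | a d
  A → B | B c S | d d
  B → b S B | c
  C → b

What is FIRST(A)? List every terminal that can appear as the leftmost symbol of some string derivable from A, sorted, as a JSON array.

FIRST sets, iterate to fixpoint:
round 1:
  A via A→d d: +{d}
  B via B→b S B: +{b}
  B via B→c: +{c}
  C via C→b: +{b}
  S via S→B b: +{b,c}
  S via S→a A: +{a}
  S: {a,b,c}  A: {d}  B: {b,c}  C: {b}
round 2:
  A via A→B: +{b,c}
  S: {a,b,c}  A: {b,c,d}  B: {b,c}  C: {b}
round 3: — fixpoint
  S: {a,b,c}  A: {b,c,d}  B: {b,c}  C: {b}

FIRST(A) = ["b", "c", "d"]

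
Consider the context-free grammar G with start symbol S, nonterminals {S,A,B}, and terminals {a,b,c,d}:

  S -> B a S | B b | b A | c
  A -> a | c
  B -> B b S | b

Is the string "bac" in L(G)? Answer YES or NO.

Convert to CNF:
  S -> B T0 | B X3 | T0 A | c
  A -> a | c
  B -> B X2 | b
  T0 -> b
  T1 -> a
  X2 -> T0 S
  X3 -> T1 S

CYK table (by increasing span):
  [0..0]={B,T0}  "b"  orig:{B}
  [1..1]={A,T1}  "a"  orig:{A}
  [2..2]={A,S}  "c"
  [0..1]={S}  "ba"
  [1..2]={X3}  "ac"  orig:{}
  [0..2]={S}  "bac"

S ∈ T[0,2] ⇒ YES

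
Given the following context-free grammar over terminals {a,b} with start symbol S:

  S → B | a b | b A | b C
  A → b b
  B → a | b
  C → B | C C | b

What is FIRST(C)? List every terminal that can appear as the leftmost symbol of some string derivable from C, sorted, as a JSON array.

Compute FIRST by fixpoint:
pass 1:
  A via A→b b: +{b}
  B via B→a: +{a}
  B via B→b: +{b}
  C via C→B: +{a,b}
  S via S→B: +{a,b}
  FIRST[S]={a,b}  FIRST[A]={b}  FIRST[B]={a,b}  FIRST[C]={a,b}
pass 2: done
  FIRST[S]={a,b}  FIRST[A]={b}  FIRST[B]={a,b}  FIRST[C]={a,b}

FIRST(C) = ["a", "b"]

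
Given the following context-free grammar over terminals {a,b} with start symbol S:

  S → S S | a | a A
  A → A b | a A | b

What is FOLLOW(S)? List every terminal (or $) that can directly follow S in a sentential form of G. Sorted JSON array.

FIRST sets, iterate to fixpoint:
pass 1:
  A via A→a A: +{a}
  A via A→b: +{b}
  S via S→a: +{a}
  FIRST(S)={a}  FIRST(A)={a,b}
pass 2: done
  FIRST(S)={a}  FIRST(A)={a,b}

FOLLOW iteration:
FOLLOW(S) := {$}
[1]
  A→A b: FOLLOW(A) ⊇ FIRST(b) = {b}; new: +{b}
  S→S S: FOLLOW(S) ⊇ FIRST(S) = {a}; new: +{a}
  S→a A: FOLLOW(A) ⊇ FOLLOW(S) ⊇ {$,a}; new: +{$,a}
  S: {$,a}  A: {$,a,b}
[2] — fixpoint
  S: {$,a}  A: {$,a,b}

FOLLOW(S) = ["$", "a"]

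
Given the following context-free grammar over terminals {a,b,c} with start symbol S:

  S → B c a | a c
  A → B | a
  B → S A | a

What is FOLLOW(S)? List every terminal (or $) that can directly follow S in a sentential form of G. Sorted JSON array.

FIRST iteration:
round 1:
  A via A→a: +{a}
  B via B→a: +{a}
  S via S→B c a: +{a}
  FIRST[S]={a}  FIRST[A]={a}  FIRST[B]={a}
round 2: (stable)
  FIRST[S]={a}  FIRST[A]={a}  FIRST[B]={a}

FOLLOW iteration:
FOLLOW(S) := {$}
pass 1:
  B→S A: FOLLOW(S) ⊇ FIRST(A) = {a}; new: +{a}
  S→B c a: FOLLOW(B) ⊇ FIRST(c) = {c}; new: +{c}
  FOLLOW[S]={$,a}  FOLLOW[A]={}  FOLLOW[B]={c}
pass 2:
  B→S A: FOLLOW(A) ⊇ FOLLOW(B) ⊇ {c}; new: +{c}
  FOLLOW[S]={$,a}  FOLLOW[A]={c}  FOLLOW[B]={c}
pass 3: (stable)
  FOLLOW[S]={$,a}  FOLLOW[A]={c}  FOLLOW[B]={c}

FOLLOW(S) = ["$", "a"]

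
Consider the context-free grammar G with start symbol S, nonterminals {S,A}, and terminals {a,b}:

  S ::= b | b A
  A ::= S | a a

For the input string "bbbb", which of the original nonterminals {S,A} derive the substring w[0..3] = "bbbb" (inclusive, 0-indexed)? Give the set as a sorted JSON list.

Convert to CNF:
  S -> T1 A | b
  A -> T0 T0 | T1 A | b
  T0 -> a
  T1 -> b

CYK fill — only the sub-triangle for w[0..3]:
  [0..0]={A,S,T1}  "b"  orig:{A,S}
  [1..1]={A,S,T1}  "b"  orig:{A,S}
  [2..2]={A,S,T1}  "b"  orig:{A,S}
  [3..3]={A,S,T1}  "b"  orig:{A,S}
  [0..1]={A,S}  "bb"
  [1..2]={A,S}  "bb"
  [2..3]={A,S}  "bb"
  [0..2]={A,S}  "bbb"
  [1..3]={A,S}  "bbb"
  [0..3]={A,S}  "bbbb"

Original NTs in T[0,3] deriving "bbbb": ["A", "S"]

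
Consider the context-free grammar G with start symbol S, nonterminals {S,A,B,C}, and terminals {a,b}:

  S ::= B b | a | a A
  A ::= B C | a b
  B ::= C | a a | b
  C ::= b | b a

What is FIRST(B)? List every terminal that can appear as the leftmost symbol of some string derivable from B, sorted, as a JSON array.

FIRST sets, iterate to fixpoint:
pass 1:
  A via A→a b: +{a}
  B via B→a a: +{a}
  B via B→b: +{b}
  C via C→b: +{b}
  S via S→B b: +{a,b}
  FIRST(S)={a,b}  FIRST(A)={a}  FIRST(B)={a,b}  FIRST(C)={b}
pass 2:
  A via A→B C: +{b}
  FIRST(S)={a,b}  FIRST(A)={a,b}  FIRST(B)={a,b}  FIRST(C)={b}
pass 3: (no change)
  FIRST(S)={a,b}  FIRST(A)={a,b}  FIRST(B)={a,b}  FIRST(C)={b}

FIRST(B) = ["a", "b"]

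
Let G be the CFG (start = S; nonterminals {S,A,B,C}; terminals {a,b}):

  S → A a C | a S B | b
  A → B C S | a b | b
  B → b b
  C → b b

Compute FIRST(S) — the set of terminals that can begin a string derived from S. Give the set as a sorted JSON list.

FIRST sets, iterate to fixpoint:
round 1:
  A via A→a b: +{a}
  A via A→b: +{b}
  B via B→b b: +{b}
  C via C→b b: +{b}
  S via S→A a C: +{a,b}
  FIRST[S]={a,b}  FIRST[A]={a,b}  FIRST[B]={b}  FIRST[C]={b}
round 2: — fixpoint
  FIRST[S]={a,b}  FIRST[A]={a,b}  FIRST[B]={b}  FIRST[C]={b}

FIRST(S) = ["a", "b"]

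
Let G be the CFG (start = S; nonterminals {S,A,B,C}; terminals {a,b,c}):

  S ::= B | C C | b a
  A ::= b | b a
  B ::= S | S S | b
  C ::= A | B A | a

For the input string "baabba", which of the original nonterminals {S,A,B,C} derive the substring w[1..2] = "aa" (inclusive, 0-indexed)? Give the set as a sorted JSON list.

CNF form of G:
  S -> C C | S S | T0 T1 | b
  A -> T0 T1 | b
  B -> C C | S S | T0 T1 | b
  C -> B A | T0 T1 | a | b
  T0 -> b
  T1 -> a

CYK table (by increasing span) — only the sub-triangle for w[1..2]:
  cell(1,1) a: {C,T1}  orig:{C}
  cell(2,2) a: {C,T1}  orig:{C}
  cell(1,2) aa: {B,S}

Original NTs in T[1,2] deriving "aa": ["B", "S"]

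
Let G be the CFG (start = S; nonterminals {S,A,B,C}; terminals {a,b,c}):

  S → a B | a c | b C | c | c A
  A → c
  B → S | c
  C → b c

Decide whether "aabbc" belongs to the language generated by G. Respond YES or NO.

CNF form of G:
  S -> T0 B | T0 T1 | T1 A | T2 C | c
  A -> c
  B -> T0 B | T0 T1 | T1 A | T2 C | c
  C -> T2 T1
  T0 -> a
  T1 -> c
  T2 -> b

CYK table (by increasing span):
  cell(0,0) a: {T0}  orig:{}
  cell(1,1) a: {T0}  orig:{}
  cell(2,2) b: {T2}  orig:{}
  cell(3,3) b: {T2}  orig:{}
  cell(4,4) c: {A,B,S,T1}  orig:{A,B,S}
  cell(0,1) aa: ∅
  cell(1,2) ab: ∅
  cell(2,3) bb: ∅
  cell(3,4) bc: {C}
  cell(0,2) aab: ∅
  cell(1,3) abb: ∅
  cell(2,4) bbc: {B,S}
  cell(0,3) aabb: ∅
  cell(1,4) abbc: {B,S}
  cell(0,4) aabbc: {B,S}

S ∈ T[0,4] ⇒ YES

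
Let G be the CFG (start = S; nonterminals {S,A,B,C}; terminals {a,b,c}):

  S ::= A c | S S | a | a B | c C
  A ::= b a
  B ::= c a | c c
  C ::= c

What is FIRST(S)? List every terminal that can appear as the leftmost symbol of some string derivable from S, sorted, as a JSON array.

FIRST iteration:
iter 1:
  A via A→b a: +{b}
  B via B→c a: +{c}
  C via C→c: +{c}
  S via S→A c: +{b}
  S via S→a: +{a}
  S via S→c C: +{c}
  S: {a,b,c}  A: {b}  B: {c}  C: {c}
iter 2: (stable)
  S: {a,b,c}  A: {b}  B: {c}  C: {c}

FIRST(S) = ["a", "b", "c"]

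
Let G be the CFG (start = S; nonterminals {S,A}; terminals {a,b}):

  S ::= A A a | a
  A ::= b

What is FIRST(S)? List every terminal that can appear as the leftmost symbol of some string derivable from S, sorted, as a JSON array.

FIRST iteration:
iter 1:
  A via A→b: +{b}
  S via S→A A a: +{b}
  S via S→a: +{a}
  FIRST(S)={a,b}  FIRST(A)={b}
iter 2: (no change)
  FIRST(S)={a,b}  FIRST(A)={b}

FIRST(S) = ["a", "b"]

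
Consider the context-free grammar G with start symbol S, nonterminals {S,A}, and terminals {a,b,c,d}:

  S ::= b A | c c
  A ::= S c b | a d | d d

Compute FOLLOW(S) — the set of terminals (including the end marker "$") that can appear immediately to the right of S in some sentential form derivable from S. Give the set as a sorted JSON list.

FIRST iteration:
iter 1:
  A via A→a d: +{a}
  A via A→d d: +{d}
  S via S→b A: +{b}
  S via S→c c: +{c}
  S: {b,c}  A: {a,d}
iter 2:
  A via A→S c b: +{b,c}
  S: {b,c}  A: {a,b,c,d}
iter 3: — fixpoint
  S: {b,c}  A: {a,b,c,d}

Compute FOLLOW by fixpoint:
initialize: $ ∈ FOLLOW(S)
round 1:
  A→S c b: FOLLOW(S) ⊇ FIRST(c) = {c}; new: +{c}
  S→b A: FOLLOW(A) ⊇ FOLLOW(S) ⊇ {$,c}; new: +{$,c}
  S: {$,c}  A: {$,c}
round 2: done
  S: {$,c}  A: {$,c}

FOLLOW(S) = ["$", "c"]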